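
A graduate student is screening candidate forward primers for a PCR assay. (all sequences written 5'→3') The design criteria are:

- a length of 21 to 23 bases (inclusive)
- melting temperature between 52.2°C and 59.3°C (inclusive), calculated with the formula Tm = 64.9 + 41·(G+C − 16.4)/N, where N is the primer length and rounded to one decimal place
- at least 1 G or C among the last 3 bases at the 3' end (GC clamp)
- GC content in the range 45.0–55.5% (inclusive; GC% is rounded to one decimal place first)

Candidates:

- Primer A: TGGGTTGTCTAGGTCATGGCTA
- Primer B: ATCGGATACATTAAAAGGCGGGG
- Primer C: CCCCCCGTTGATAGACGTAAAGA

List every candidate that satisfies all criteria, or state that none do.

Primer A, Primer B and Primer C.

Primer A (22 nt, A=3 T=8 G=8 C=3): length 22 ✓; Tm = 64.9 + 41·(11 − 16.4)/22 = 54.8°C ✓; 3' end CTA has 1 G/C ✓; GC 11/22 = 50.0% ✓ — passes.
Primer B (23 nt, A=8 T=4 G=8 C=3): length 23 ✓; Tm = 64.9 + 41·(11 − 16.4)/23 = 55.3°C ✓; 3' end GGG has 3 G/C ✓; GC 11/23 = 47.8% ✓ — passes.
Primer C (23 nt, A=7 T=4 G=5 C=7): length 23 ✓; Tm = 64.9 + 41·(12 − 16.4)/23 = 57.1°C ✓; 3' end AGA has 1 G/C ✓; GC 12/23 = 52.2% ✓ — passes.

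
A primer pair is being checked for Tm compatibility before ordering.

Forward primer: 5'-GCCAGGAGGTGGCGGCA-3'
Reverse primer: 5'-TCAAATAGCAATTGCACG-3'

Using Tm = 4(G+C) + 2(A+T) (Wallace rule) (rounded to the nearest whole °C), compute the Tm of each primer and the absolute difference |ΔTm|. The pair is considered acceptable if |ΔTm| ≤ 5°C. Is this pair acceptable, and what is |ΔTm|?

Forward: A=3 T=1 G=9 C=4 → Tm = 2·4 + 4·13 = 60°C.
Reverse: A=7 T=4 G=3 C=4 → Tm = 2·11 + 4·7 = 50°C.
|ΔTm| = |60 − 50| = 10°C, > 5°C.

|ΔTm| = 10°C; the pair is not acceptable.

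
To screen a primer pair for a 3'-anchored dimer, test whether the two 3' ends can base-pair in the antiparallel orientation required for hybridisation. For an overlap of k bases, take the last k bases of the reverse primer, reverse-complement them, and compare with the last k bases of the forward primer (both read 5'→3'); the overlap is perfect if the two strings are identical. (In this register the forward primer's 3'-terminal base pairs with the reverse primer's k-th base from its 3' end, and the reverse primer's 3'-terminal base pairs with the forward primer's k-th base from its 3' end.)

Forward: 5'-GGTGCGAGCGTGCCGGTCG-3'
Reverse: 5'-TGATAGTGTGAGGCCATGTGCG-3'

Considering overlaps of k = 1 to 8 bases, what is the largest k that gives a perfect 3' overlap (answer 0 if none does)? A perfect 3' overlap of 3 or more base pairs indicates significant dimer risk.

Last 8 bases (5'→3') — forward …GCCGGTCG, reverse …CATGTGCG.
Reverse complement of the reverse primer's last 8 bases: CGCACATG; its first k bases are the reverse complement of the reverse primer's last k bases, so a perfect k-base overlap needs the forward primer's last k bases to equal them.
Comparing (forward last k vs required): k=1: G vs C ✗; k=2: CG vs CG ✓; k=3: TCG vs CGC ✗; k=4: GTCG vs CGCA ✗; k=5: GGTCG vs CGCAC ✗; k=6: CGGTCG vs CGCACA ✗; k=7: CCGGTCG vs CGCACAT ✗; k=8: GCCGGTCG vs CGCACATG ✗.
Only k = 2 is perfect, so the longest perfect 3' overlap is 2.

Longest perfect overlap: 2 complementary base pairs; below the dimer-risk threshold (threshold 3).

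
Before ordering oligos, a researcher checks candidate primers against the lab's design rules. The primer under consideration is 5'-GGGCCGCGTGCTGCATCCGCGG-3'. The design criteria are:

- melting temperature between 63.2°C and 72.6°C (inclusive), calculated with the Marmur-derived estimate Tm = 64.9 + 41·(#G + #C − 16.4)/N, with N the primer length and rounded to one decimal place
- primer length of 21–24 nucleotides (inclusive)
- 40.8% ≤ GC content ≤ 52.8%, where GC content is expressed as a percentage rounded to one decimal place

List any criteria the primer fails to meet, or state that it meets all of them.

Fails: GC content.

Base counts: A=1, T=3, G=10, C=8 (length 22).
Tm: Tm = 64.9 + 41·(18 − 16.4)/22 = 67.9°C ✓
length: length 22 ✓
GC content: GC 18/22 = 81.8%, outside 40.8–52.8% ✗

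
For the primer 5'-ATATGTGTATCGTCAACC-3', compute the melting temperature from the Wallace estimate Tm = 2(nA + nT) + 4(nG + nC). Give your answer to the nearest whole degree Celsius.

50°C

Base counts: A=5, T=6, G=3, C=4 (length 18).
Tm = 2·(5+6) + 4·(3+4) = 2·11 + 4·7 = 22 + 28 = 50°C.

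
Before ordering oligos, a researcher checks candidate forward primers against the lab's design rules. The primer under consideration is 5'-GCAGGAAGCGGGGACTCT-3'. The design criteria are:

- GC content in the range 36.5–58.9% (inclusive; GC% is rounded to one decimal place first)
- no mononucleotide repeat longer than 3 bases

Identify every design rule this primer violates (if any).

Fails: GC content, homopolymer run.

Base counts: A=4, T=2, G=8, C=4 (length 18).
GC content: GC 12/18 = 66.7%, outside 36.5–58.9% ✗
homopolymer run: longest run = 4, exceeds 3 ✗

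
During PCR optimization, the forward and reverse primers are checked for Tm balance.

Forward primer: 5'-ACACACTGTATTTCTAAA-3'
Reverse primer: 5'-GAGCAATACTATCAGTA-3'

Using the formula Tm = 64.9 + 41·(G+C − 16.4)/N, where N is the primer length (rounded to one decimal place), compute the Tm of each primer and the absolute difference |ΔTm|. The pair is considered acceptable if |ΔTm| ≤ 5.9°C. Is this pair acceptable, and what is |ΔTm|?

|ΔTm| = 0.9°C; the pair is acceptable.

Forward: G+C = 5, N = 18 → Tm = 64.9 + 41·(5 − 16.4)/18 = 38.9°C.
Reverse: G+C = 6, N = 17 → Tm = 64.9 + 41·(6 − 16.4)/17 = 39.8°C.
|ΔTm| = |38.9 − 39.8| = 0.9°C, ≤ 5.9°C.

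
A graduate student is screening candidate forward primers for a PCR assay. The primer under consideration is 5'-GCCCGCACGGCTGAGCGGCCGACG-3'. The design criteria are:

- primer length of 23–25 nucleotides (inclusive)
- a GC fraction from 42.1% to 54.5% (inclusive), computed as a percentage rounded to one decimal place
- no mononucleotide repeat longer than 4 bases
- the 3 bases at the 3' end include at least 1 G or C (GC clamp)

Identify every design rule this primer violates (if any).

Fails: GC content.

Base counts: A=3, T=1, G=10, C=10 (length 24).
length: length 24 ✓
GC content: GC 20/24 = 83.3%, outside 42.1–54.5% ✗
homopolymer run: longest run = 3 ✓
GC clamp: 3' end ACG has 2 G/C ✓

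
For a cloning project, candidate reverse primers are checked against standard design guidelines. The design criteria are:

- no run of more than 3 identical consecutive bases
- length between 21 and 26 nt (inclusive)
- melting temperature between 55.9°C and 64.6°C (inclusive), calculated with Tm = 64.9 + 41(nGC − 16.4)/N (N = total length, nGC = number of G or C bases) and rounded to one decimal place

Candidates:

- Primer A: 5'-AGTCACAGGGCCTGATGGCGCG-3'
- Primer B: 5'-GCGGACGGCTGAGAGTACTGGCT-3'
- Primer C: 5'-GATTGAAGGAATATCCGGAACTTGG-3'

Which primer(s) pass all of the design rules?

Primer A (22 nt, A=4 T=3 G=9 C=6): longest run = 3 ✓; length 22 ✓; Tm = 64.9 + 41·(15 − 16.4)/22 = 62.3°C ✓ — passes.
Primer B (23 nt, A=4 T=4 G=10 C=5): longest run = 2 ✓; length 23 ✓; Tm = 64.9 + 41·(15 − 16.4)/23 = 62.4°C ✓ — passes.
Primer C (25 nt, A=8 T=6 G=8 C=3): longest run = 2 ✓; length 25 ✓; Tm = 64.9 + 41·(11 − 16.4)/25 = 56.0°C ✓ — passes.

Primer A, Primer B and Primer C.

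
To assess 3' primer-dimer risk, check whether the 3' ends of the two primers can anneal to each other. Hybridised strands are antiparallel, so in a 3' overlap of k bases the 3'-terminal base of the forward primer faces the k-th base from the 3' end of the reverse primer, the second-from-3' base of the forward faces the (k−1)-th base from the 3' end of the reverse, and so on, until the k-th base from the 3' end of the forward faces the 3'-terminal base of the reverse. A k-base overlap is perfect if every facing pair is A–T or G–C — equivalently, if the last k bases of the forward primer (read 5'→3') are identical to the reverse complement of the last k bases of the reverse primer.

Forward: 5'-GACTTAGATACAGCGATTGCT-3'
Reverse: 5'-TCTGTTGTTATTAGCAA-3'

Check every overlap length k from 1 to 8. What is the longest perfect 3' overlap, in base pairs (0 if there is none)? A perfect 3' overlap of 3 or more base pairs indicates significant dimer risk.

Longest perfect overlap: 5 complementary base pairs; significant dimer risk (threshold 3).

Last 8 bases (5'→3') — forward …CGATTGCT, reverse …ATTAGCAA.
Reverse complement of the reverse primer's last 8 bases: TTGCTAAT; its first k bases are the reverse complement of the reverse primer's last k bases, so a perfect k-base overlap needs the forward primer's last k bases to equal them.
Comparing (forward last k vs required): k=1: T vs T ✓; k=2: CT vs TT ✗; k=3: GCT vs TTG ✗; k=4: TGCT vs TTGC ✗; k=5: TTGCT vs TTGCT ✓; k=6: ATTGCT vs TTGCTA ✗; k=7: GATTGCT vs TTGCTAA ✗; k=8: CGATTGCT vs TTGCTAAT ✗.
Perfect overlaps at k = 1, 5; the largest is 5.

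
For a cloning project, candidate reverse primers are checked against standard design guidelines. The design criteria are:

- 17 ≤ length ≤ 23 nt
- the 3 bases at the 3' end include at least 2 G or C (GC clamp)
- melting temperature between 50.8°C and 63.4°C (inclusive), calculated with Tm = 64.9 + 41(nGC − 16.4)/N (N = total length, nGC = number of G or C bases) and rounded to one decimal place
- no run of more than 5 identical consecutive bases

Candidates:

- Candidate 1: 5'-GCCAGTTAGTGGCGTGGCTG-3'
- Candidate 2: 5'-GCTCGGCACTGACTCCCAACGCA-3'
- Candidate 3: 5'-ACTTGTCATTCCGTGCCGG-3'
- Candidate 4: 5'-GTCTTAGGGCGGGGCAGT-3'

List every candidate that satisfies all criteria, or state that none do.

Candidate 1, Candidate 2 and Candidate 3.

Candidate 1 (20 nt, A=2 T=5 G=9 C=4): length 20 ✓; 3' end CTG has 2 G/C ✓; Tm = 64.9 + 41·(13 − 16.4)/20 = 57.9°C ✓; longest run = 2 ✓ — passes.
Candidate 2 (23 nt, A=5 T=3 G=5 C=10): length 23 ✓; 3' end GCA has 2 G/C ✓; Tm = 64.9 + 41·(15 − 16.4)/23 = 62.4°C ✓; longest run = 3 ✓ — passes.
Candidate 3 (19 nt, A=2 T=6 G=5 C=6): length 19 ✓; 3' end CGG has 3 G/C ✓; Tm = 64.9 + 41·(11 − 16.4)/19 = 53.2°C ✓; longest run = 2 ✓ — passes.
Candidate 4 (18 nt, A=2 T=4 G=9 C=3): length 18 ✓; 3' end AGT has 1 G/C, need ≥2 ✗; Tm = 64.9 + 41·(12 − 16.4)/18 = 54.9°C ✓; longest run = 4 ✓ — fails.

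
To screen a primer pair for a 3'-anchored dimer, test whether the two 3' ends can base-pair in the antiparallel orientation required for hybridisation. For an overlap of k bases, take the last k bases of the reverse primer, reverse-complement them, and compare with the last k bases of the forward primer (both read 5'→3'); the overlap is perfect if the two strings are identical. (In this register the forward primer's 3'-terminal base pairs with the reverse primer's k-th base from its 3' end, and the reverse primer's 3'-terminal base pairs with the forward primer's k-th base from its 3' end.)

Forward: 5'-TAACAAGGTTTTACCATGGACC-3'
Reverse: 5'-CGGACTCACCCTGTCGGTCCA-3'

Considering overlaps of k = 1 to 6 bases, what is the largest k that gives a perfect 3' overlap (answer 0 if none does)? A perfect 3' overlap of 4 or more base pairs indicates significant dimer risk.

Longest perfect overlap: 6 complementary base pairs; significant dimer risk (threshold 4).

Last 6 bases (5'→3') — forward …TGGACC, reverse …GGTCCA.
Reverse complement of the reverse primer's last 6 bases: TGGACC; its first k bases are the reverse complement of the reverse primer's last k bases, so a perfect k-base overlap needs the forward primer's last k bases to equal them.
Comparing (forward last k vs required): k=1: C vs T ✗; k=2: CC vs TG ✗; k=3: ACC vs TGG ✗; k=4: GACC vs TGGA ✗; k=5: GGACC vs TGGAC ✗; k=6: TGGACC vs TGGACC ✓.
Only k = 6 is perfect, so the longest perfect 3' overlap is 6.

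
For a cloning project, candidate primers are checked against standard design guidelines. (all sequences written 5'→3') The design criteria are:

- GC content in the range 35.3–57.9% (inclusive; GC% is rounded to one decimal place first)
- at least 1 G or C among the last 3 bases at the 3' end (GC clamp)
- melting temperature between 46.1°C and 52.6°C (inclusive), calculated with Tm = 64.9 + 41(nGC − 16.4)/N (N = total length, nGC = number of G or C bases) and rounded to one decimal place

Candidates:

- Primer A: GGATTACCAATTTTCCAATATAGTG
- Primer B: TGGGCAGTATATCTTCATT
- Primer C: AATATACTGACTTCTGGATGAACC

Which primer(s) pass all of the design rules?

Primer A (25 nt, A=8 T=9 G=4 C=4): GC 8/25 = 32.0%, outside 35.3–57.9% ✗; 3' end GTG has 2 G/C ✓; Tm = 64.9 + 41·(8 − 16.4)/25 = 51.1°C ✓ — fails.
Primer B (19 nt, A=4 T=8 G=4 C=3): GC 7/19 = 36.8% ✓; 3' end ATT has 0 G/C, need ≥1 ✗; Tm = 64.9 + 41·(7 − 16.4)/19 = 44.6°C, outside 46.1–52.6°C ✗ — fails.
Primer C (24 nt, A=8 T=7 G=4 C=5): GC 9/24 = 37.5% ✓; 3' end ACC has 2 G/C ✓; Tm = 64.9 + 41·(9 − 16.4)/24 = 52.3°C ✓ — passes.

Primer C only.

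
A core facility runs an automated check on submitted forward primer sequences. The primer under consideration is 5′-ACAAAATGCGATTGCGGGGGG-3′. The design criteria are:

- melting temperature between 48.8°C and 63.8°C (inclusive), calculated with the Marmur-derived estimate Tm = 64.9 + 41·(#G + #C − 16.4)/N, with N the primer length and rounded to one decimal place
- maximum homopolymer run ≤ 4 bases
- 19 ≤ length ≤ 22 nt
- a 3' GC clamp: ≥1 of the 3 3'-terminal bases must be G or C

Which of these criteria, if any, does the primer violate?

Fails: homopolymer run.

Base counts: A=6, T=3, G=9, C=3 (length 21).
Tm: Tm = 64.9 + 41·(12 − 16.4)/21 = 56.3°C ✓
homopolymer run: longest run = 6, exceeds 4 ✗
length: length 21 ✓
GC clamp: 3' end GGG has 3 G/C ✓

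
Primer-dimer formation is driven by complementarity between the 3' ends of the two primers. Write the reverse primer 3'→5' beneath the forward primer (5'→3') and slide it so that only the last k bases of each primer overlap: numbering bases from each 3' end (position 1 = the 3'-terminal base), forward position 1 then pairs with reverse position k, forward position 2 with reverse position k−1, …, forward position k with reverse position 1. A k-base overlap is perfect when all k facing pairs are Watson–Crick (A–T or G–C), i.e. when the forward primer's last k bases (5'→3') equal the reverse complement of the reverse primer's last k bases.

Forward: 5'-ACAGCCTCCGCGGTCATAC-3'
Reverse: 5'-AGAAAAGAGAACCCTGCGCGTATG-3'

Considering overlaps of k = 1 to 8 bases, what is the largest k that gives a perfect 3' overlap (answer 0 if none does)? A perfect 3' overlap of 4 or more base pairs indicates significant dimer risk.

Longest perfect overlap: 5 complementary base pairs; significant dimer risk (threshold 4).

Last 8 bases (5'→3') — forward …GGTCATAC, reverse …CGCGTATG.
Reverse complement of the reverse primer's last 8 bases: CATACGCG; its first k bases are the reverse complement of the reverse primer's last k bases, so a perfect k-base overlap needs the forward primer's last k bases to equal them.
Comparing (forward last k vs required): k=1: C vs C ✓; k=2: AC vs CA ✗; k=3: TAC vs CAT ✗; k=4: ATAC vs CATA ✗; k=5: CATAC vs CATAC ✓; k=6: TCATAC vs CATACG ✗; k=7: GTCATAC vs CATACGC ✗; k=8: GGTCATAC vs CATACGCG ✗.
Perfect overlaps at k = 1, 5; the largest is 5.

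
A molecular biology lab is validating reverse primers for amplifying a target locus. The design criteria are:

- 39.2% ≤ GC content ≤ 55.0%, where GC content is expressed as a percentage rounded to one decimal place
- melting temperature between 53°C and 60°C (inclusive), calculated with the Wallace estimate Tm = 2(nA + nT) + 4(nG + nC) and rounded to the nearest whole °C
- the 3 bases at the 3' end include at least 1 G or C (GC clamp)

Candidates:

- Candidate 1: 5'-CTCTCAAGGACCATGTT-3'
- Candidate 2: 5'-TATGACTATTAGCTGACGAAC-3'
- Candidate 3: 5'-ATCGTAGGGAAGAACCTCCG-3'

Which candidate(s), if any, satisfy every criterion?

Candidate 1 (17 nt, A=4 T=5 G=3 C=5): GC 8/17 = 47.1% ✓; Tm = 2·9 + 4·8 = 50°C, outside 53–60°C ✗; 3' end GTT has 1 G/C ✓ — fails.
Candidate 2 (21 nt, A=7 T=6 G=4 C=4): GC 8/21 = 38.1%, outside 39.2–55.0% ✗; Tm = 2·13 + 4·8 = 58°C ✓; 3' end AAC has 1 G/C ✓ — fails.
Candidate 3 (20 nt, A=6 T=3 G=6 C=5): GC 11/20 = 55.0% ✓; Tm = 2·9 + 4·11 = 62°C, outside 53–60°C ✗; 3' end CCG has 3 G/C ✓ — fails.

None of the candidates satisfy all criteria.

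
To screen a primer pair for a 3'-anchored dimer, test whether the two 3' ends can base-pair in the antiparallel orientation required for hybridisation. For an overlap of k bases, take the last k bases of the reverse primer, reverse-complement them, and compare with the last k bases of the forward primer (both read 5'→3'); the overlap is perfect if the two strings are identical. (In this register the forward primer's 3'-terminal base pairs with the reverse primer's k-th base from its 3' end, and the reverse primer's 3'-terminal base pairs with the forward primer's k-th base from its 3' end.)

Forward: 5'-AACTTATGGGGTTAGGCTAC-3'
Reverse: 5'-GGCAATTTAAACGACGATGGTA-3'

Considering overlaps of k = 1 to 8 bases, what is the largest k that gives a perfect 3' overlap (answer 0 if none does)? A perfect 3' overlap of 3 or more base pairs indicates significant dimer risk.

Longest perfect overlap: 3 complementary base pairs; significant dimer risk (threshold 3).

Last 8 bases (5'→3') — forward …TAGGCTAC, reverse …CGATGGTA.
Reverse complement of the reverse primer's last 8 bases: TACCATCG; its first k bases are the reverse complement of the reverse primer's last k bases, so a perfect k-base overlap needs the forward primer's last k bases to equal them.
Comparing (forward last k vs required): k=1: C vs T ✗; k=2: AC vs TA ✗; k=3: TAC vs TAC ✓; k=4: CTAC vs TACC ✗; k=5: GCTAC vs TACCA ✗; k=6: GGCTAC vs TACCAT ✗; k=7: AGGCTAC vs TACCATC ✗; k=8: TAGGCTAC vs TACCATCG ✗.
Only k = 3 is perfect, so the longest perfect 3' overlap is 3.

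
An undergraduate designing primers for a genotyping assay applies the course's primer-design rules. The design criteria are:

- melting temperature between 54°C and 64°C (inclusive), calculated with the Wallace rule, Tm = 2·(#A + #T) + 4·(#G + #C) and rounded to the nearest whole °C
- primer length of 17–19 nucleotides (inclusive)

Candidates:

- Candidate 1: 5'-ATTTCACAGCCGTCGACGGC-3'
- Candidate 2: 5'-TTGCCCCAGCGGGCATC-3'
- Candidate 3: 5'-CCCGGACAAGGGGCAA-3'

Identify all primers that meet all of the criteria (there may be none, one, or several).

Candidate 2 only.

Candidate 1 (20 nt, A=4 T=4 G=5 C=7): Tm = 2·8 + 4·12 = 64°C ✓; length 20, outside 17–19 ✗ — fails.
Candidate 2 (17 nt, A=2 T=3 G=5 C=7): Tm = 2·5 + 4·12 = 58°C ✓; length 17 ✓ — passes.
Candidate 3 (16 nt, A=5 T=0 G=6 C=5): Tm = 2·5 + 4·11 = 54°C ✓; length 16, outside 17–19 ✗ — fails.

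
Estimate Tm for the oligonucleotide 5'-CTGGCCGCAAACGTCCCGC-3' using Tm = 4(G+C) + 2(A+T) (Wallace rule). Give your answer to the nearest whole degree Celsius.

Base counts: A=3, T=2, G=5, C=9 (length 19).
Tm = 2·(3+2) + 4·(5+9) = 2·5 + 4·14 = 10 + 56 = 66°C.

66°C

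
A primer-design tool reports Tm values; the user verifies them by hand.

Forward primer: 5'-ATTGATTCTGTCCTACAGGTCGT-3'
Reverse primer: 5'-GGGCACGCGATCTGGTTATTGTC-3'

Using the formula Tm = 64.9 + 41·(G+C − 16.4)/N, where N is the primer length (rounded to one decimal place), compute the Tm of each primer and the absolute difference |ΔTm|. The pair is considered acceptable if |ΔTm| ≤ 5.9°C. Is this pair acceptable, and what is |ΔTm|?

Forward: G+C = 10, N = 23 → Tm = 64.9 + 41·(10 − 16.4)/23 = 53.5°C.
Reverse: G+C = 13, N = 23 → Tm = 64.9 + 41·(13 − 16.4)/23 = 58.8°C.
|ΔTm| = |53.5 − 58.8| = 5.3°C, ≤ 5.9°C.

|ΔTm| = 5.3°C; the pair is acceptable.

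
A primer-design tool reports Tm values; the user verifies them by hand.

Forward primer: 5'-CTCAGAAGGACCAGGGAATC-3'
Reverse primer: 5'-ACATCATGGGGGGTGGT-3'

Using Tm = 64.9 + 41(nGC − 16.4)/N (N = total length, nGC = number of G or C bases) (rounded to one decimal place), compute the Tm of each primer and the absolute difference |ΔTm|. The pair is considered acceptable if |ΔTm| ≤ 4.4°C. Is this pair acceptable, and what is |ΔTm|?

|ΔTm| = 4.3°C; the pair is acceptable.

Forward: G+C = 11, N = 20 → Tm = 64.9 + 41·(11 − 16.4)/20 = 53.8°C.
Reverse: G+C = 10, N = 17 → Tm = 64.9 + 41·(10 − 16.4)/17 = 49.5°C.
|ΔTm| = |53.8 − 49.5| = 4.3°C, ≤ 4.4°C.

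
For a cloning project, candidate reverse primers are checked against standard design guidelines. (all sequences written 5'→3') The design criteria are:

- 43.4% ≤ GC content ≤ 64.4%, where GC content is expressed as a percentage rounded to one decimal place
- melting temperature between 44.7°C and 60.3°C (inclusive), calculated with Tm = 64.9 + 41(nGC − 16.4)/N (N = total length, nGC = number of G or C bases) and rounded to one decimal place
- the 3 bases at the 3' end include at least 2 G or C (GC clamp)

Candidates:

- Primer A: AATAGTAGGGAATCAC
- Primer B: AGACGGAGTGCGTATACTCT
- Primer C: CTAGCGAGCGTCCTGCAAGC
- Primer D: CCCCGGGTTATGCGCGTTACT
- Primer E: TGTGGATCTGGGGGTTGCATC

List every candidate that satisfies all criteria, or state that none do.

Primer A (16 nt, A=7 T=3 G=4 C=2): GC 6/16 = 37.5%, outside 43.4–64.4% ✗; Tm = 64.9 + 41·(6 − 16.4)/16 = 38.3°C, outside 44.7–60.3°C ✗; 3' end CAC has 2 G/C ✓ — fails.
Primer B (20 nt, A=5 T=5 G=6 C=4): GC 10/20 = 50.0% ✓; Tm = 64.9 + 41·(10 − 16.4)/20 = 51.8°C ✓; 3' end TCT has 1 G/C, need ≥2 ✗ — fails.
Primer C (20 nt, A=4 T=3 G=6 C=7): GC 13/20 = 65.0%, outside 43.4–64.4% ✗; Tm = 64.9 + 41·(13 − 16.4)/20 = 57.9°C ✓; 3' end AGC has 2 G/C ✓ — fails.
Primer D (21 nt, A=2 T=6 G=6 C=7): GC 13/21 = 61.9% ✓; Tm = 64.9 + 41·(13 − 16.4)/21 = 58.3°C ✓; 3' end ACT has 1 G/C, need ≥2 ✗ — fails.
Primer E (21 nt, A=2 T=7 G=9 C=3): GC 12/21 = 57.1% ✓; Tm = 64.9 + 41·(12 − 16.4)/21 = 56.3°C ✓; 3' end ATC has 1 G/C, need ≥2 ✗ — fails.

None of the candidates satisfy all criteria.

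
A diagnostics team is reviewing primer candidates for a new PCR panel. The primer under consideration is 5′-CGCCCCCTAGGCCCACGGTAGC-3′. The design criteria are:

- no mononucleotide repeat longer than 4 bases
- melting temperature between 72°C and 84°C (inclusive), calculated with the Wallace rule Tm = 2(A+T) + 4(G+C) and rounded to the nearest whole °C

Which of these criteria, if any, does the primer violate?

Fails: homopolymer run.

Base counts: A=3, T=2, G=6, C=11 (length 22).
homopolymer run: longest run = 5, exceeds 4 ✗
Tm: Tm = 2·5 + 4·17 = 78°C ✓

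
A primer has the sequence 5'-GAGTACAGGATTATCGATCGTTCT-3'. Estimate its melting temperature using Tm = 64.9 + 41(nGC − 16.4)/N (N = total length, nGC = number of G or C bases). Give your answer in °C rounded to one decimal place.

Base counts: A=6, T=8, G=6, C=4; G+C = 10, N = 24.
Tm = 64.9 + 41·(10 − 16.4)/24 = 64.9 + -262.40/24 = 54.0°C.

54.0°C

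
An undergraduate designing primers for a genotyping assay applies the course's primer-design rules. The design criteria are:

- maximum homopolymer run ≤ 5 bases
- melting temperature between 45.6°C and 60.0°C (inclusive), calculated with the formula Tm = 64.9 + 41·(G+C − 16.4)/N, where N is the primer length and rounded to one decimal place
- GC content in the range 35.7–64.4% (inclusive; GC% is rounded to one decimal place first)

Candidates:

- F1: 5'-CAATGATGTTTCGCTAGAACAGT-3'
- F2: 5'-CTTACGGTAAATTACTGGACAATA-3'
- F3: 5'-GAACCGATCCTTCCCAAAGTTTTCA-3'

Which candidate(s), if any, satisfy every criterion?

F1 (23 nt, A=7 T=7 G=5 C=4): longest run = 3 ✓; Tm = 64.9 + 41·(9 − 16.4)/23 = 51.7°C ✓; GC 9/23 = 39.1% ✓ — passes.
F2 (24 nt, A=9 T=7 G=4 C=4): longest run = 3 ✓; Tm = 64.9 + 41·(8 − 16.4)/24 = 50.6°C ✓; GC 8/24 = 33.3%, outside 35.7–64.4% ✗ — fails.
F3 (25 nt, A=7 T=7 G=3 C=8): longest run = 4 ✓; Tm = 64.9 + 41·(11 − 16.4)/25 = 56.0°C ✓; GC 11/25 = 44.0% ✓ — passes.

F1 and F3.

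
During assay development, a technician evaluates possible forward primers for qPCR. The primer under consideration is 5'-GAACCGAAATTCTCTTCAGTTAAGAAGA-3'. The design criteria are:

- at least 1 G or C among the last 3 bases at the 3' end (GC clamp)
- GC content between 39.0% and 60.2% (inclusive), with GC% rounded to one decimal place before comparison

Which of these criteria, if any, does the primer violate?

Base counts: A=11, T=7, G=5, C=5 (length 28).
GC clamp: 3' end AGA has 1 G/C ✓
GC content: GC 10/28 = 35.7%, outside 39.0–60.2% ✗

Fails: GC content.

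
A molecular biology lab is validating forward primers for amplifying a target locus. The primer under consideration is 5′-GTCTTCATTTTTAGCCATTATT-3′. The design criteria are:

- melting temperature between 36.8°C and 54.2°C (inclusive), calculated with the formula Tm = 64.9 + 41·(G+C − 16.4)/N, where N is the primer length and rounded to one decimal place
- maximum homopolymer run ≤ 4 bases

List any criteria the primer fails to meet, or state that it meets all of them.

Base counts: A=4, T=12, G=2, C=4 (length 22).
Tm: Tm = 64.9 + 41·(6 − 16.4)/22 = 45.5°C ✓
homopolymer run: longest run = 5, exceeds 4 ✗

Fails: homopolymer run.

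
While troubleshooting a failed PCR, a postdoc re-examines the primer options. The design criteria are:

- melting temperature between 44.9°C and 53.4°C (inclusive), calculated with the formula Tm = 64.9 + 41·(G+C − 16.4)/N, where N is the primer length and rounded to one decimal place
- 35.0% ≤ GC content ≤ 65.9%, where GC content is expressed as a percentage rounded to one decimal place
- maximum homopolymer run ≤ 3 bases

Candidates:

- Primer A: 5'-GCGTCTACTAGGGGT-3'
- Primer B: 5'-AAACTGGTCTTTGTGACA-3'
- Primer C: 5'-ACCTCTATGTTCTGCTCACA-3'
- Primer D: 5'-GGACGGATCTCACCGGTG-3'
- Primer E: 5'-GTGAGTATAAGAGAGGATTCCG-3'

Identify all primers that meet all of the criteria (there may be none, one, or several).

Primer A (15 nt, A=2 T=4 G=6 C=3): Tm = 64.9 + 41·(9 − 16.4)/15 = 44.7°C, outside 44.9–53.4°C ✗; GC 9/15 = 60.0% ✓; longest run = 4, exceeds 3 ✗ — fails.
Primer B (18 nt, A=5 T=6 G=4 C=3): Tm = 64.9 + 41·(7 − 16.4)/18 = 43.5°C, outside 44.9–53.4°C ✗; GC 7/18 = 38.9% ✓; longest run = 3 ✓ — fails.
Primer C (20 nt, A=4 T=7 G=2 C=7): Tm = 64.9 + 41·(9 − 16.4)/20 = 49.7°C ✓; GC 9/20 = 45.0% ✓; longest run = 2 ✓ — passes.
Primer D (18 nt, A=3 T=3 G=7 C=5): Tm = 64.9 + 41·(12 − 16.4)/18 = 54.9°C, outside 44.9–53.4°C ✗; GC 12/18 = 66.7%, outside 35.0–65.9% ✗; longest run = 2 ✓ — fails.
Primer E (22 nt, A=7 T=5 G=8 C=2): Tm = 64.9 + 41·(10 − 16.4)/22 = 53.0°C ✓; GC 10/22 = 45.5% ✓; longest run = 2 ✓ — passes.

Primer C and Primer E.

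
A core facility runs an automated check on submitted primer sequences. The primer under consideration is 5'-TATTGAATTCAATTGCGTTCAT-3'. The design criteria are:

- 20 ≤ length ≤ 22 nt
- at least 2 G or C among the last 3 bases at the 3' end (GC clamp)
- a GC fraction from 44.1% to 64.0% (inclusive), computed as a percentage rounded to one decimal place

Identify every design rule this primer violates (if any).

Base counts: A=6, T=10, G=3, C=3 (length 22).
length: length 22 ✓
GC clamp: 3' end CAT has 1 G/C, need ≥2 ✗
GC content: GC 6/22 = 27.3%, outside 44.1–64.0% ✗

Fails: GC clamp, GC content.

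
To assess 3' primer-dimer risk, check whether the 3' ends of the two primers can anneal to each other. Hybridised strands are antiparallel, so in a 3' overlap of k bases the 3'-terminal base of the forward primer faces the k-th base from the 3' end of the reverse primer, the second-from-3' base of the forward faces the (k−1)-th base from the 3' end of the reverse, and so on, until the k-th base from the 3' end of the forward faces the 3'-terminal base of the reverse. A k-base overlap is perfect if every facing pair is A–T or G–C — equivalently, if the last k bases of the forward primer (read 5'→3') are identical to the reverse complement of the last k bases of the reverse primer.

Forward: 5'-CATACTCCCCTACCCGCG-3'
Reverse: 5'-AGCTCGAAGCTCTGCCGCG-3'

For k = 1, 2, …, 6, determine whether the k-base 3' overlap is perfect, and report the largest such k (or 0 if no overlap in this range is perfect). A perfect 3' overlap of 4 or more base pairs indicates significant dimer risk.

Last 6 bases (5'→3') — forward …CCCGCG, reverse …GCCGCG.
Reverse complement of the reverse primer's last 6 bases: CGCGGC; its first k bases are the reverse complement of the reverse primer's last k bases, so a perfect k-base overlap needs the forward primer's last k bases to equal them.
Comparing (forward last k vs required): k=1: G vs C ✗; k=2: CG vs CG ✓; k=3: GCG vs CGC ✗; k=4: CGCG vs CGCG ✓; k=5: CCGCG vs CGCGG ✗; k=6: CCCGCG vs CGCGGC ✗.
Perfect overlaps at k = 2, 4; the largest is 4.

Longest perfect overlap: 4 complementary base pairs; significant dimer risk (threshold 4).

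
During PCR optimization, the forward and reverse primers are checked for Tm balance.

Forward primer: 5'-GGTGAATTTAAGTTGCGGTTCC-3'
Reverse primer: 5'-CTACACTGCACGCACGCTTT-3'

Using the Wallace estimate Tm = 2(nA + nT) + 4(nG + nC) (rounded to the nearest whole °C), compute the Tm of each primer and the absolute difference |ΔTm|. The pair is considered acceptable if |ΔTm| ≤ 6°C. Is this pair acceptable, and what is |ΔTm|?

Forward: A=4 T=8 G=7 C=3 → Tm = 2·12 + 4·10 = 64°C.
Reverse: A=4 T=5 G=3 C=8 → Tm = 2·9 + 4·11 = 62°C.
|ΔTm| = |64 − 62| = 2°C, ≤ 6°C.

|ΔTm| = 2°C; the pair is acceptable.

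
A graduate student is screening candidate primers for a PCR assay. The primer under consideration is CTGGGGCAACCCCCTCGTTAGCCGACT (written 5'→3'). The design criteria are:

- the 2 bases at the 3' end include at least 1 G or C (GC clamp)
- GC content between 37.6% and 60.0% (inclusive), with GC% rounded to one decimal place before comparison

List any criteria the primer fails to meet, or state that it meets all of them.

Fails: GC content.

Base counts: A=4, T=5, G=7, C=11 (length 27).
GC clamp: 3' end CT has 1 G/C ✓
GC content: GC 18/27 = 66.7%, outside 37.6–60.0% ✗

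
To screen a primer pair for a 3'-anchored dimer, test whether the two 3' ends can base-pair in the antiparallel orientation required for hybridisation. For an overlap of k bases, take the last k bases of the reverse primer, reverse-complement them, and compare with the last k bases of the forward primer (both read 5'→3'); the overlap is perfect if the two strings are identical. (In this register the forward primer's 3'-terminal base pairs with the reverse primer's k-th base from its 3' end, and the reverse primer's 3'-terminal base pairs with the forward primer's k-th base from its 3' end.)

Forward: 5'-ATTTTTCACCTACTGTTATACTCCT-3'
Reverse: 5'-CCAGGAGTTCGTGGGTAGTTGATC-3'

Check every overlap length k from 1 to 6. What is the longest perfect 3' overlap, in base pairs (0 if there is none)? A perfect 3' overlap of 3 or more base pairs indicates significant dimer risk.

Last 6 bases (5'→3') — forward …ACTCCT, reverse …TTGATC.
Reverse complement of the reverse primer's last 6 bases: GATCAA; its first k bases are the reverse complement of the reverse primer's last k bases, so a perfect k-base overlap needs the forward primer's last k bases to equal them.
Comparing (forward last k vs required): k=1: T vs G ✗; k=2: CT vs GA ✗; k=3: CCT vs GAT ✗; k=4: TCCT vs GATC ✗; k=5: CTCCT vs GATCA ✗; k=6: ACTCCT vs GATCAA ✗.
No overlap length from 1 to 6 is perfect, so the longest perfect 3' overlap is 0.

Longest perfect overlap: 0 complementary base pairs; below the dimer-risk threshold (threshold 3).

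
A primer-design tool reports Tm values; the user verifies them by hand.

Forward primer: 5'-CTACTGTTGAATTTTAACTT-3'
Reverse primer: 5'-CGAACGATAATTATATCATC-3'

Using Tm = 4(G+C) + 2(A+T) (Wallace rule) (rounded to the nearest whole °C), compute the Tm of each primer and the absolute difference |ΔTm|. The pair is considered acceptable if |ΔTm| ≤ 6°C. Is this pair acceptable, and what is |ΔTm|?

Forward: A=5 T=10 G=2 C=3 → Tm = 2·15 + 4·5 = 50°C.
Reverse: A=8 T=6 G=2 C=4 → Tm = 2·14 + 4·6 = 52°C.
|ΔTm| = |50 − 52| = 2°C, ≤ 6°C.

|ΔTm| = 2°C; the pair is acceptable.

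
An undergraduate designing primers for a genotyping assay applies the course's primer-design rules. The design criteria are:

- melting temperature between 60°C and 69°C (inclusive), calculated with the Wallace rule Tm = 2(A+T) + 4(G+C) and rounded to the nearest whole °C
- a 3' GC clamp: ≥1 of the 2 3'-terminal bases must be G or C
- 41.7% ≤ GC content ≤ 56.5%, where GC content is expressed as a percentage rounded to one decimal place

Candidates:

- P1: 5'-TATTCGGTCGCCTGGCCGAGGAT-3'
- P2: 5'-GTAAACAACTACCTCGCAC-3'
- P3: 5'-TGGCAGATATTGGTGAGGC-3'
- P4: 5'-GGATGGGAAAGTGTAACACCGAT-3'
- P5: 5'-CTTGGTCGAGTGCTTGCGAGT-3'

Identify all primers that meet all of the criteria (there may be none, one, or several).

None of the candidates satisfy all criteria.

P1 (23 nt, A=3 T=6 G=8 C=6): Tm = 2·9 + 4·14 = 74°C, outside 60–69°C ✗; 3' end AT has 0 G/C, need ≥1 ✗; GC 14/23 = 60.9%, outside 41.7–56.5% ✗ — fails.
P2 (19 nt, A=7 T=3 G=2 C=7): Tm = 2·10 + 4·9 = 56°C, outside 60–69°C ✗; 3' end AC has 1 G/C ✓; GC 9/19 = 47.4% ✓ — fails.
P3 (19 nt, A=4 T=5 G=8 C=2): Tm = 2·9 + 4·10 = 58°C, outside 60–69°C ✗; 3' end GC has 2 G/C ✓; GC 10/19 = 52.6% ✓ — fails.
P4 (23 nt, A=8 T=4 G=8 C=3): Tm = 2·12 + 4·11 = 68°C ✓; 3' end AT has 0 G/C, need ≥1 ✗; GC 11/23 = 47.8% ✓ — fails.
P5 (21 nt, A=2 T=7 G=8 C=4): Tm = 2·9 + 4·12 = 66°C ✓; 3' end GT has 1 G/C ✓; GC 12/21 = 57.1%, outside 41.7–56.5% ✗ — fails.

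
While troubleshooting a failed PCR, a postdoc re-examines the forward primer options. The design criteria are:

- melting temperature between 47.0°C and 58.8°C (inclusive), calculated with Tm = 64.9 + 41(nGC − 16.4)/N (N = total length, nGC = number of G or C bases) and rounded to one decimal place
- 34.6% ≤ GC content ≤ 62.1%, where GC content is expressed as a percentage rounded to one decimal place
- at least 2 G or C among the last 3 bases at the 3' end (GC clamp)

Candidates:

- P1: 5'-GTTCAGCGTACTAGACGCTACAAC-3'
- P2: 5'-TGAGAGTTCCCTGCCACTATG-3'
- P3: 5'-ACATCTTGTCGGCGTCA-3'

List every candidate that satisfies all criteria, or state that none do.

None of the candidates satisfy all criteria.

P1 (24 nt, A=7 T=5 G=5 C=7): Tm = 64.9 + 41·(12 − 16.4)/24 = 57.4°C ✓; GC 12/24 = 50.0% ✓; 3' end AAC has 1 G/C, need ≥2 ✗ — fails.
P2 (21 nt, A=4 T=6 G=5 C=6): Tm = 64.9 + 41·(11 − 16.4)/21 = 54.4°C ✓; GC 11/21 = 52.4% ✓; 3' end ATG has 1 G/C, need ≥2 ✗ — fails.
P3 (17 nt, A=3 T=5 G=4 C=5): Tm = 64.9 + 41·(9 − 16.4)/17 = 47.1°C ✓; GC 9/17 = 52.9% ✓; 3' end TCA has 1 G/C, need ≥2 ✗ — fails.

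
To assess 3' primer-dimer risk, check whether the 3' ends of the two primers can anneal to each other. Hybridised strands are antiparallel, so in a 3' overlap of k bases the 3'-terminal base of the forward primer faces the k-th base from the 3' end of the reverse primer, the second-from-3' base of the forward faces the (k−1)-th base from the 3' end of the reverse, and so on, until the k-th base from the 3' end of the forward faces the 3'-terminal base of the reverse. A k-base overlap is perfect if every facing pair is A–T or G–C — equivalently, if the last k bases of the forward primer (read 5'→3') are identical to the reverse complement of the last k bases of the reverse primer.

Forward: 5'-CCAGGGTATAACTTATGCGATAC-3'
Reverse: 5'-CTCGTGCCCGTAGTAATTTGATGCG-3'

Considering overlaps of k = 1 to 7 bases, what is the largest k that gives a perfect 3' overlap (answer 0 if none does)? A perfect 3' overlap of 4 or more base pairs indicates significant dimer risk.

Longest perfect overlap: 1 complementary base pair; below the dimer-risk threshold (threshold 4).

Last 7 bases (5'→3') — forward …GCGATAC, reverse …TGATGCG.
Reverse complement of the reverse primer's last 7 bases: CGCATCA; its first k bases are the reverse complement of the reverse primer's last k bases, so a perfect k-base overlap needs the forward primer's last k bases to equal them.
Comparing (forward last k vs required): k=1: C vs C ✓; k=2: AC vs CG ✗; k=3: TAC vs CGC ✗; k=4: ATAC vs CGCA ✗; k=5: GATAC vs CGCAT ✗; k=6: CGATAC vs CGCATC ✗; k=7: GCGATAC vs CGCATCA ✗.
Only k = 1 is perfect, so the longest perfect 3' overlap is 1.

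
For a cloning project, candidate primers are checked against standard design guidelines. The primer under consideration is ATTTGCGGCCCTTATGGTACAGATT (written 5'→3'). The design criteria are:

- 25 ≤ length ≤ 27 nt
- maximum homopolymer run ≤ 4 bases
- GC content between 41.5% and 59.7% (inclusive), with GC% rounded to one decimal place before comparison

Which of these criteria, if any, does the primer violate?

Base counts: A=5, T=9, G=6, C=5 (length 25).
length: length 25 ✓
homopolymer run: longest run = 3 ✓
GC content: GC 11/25 = 44.0% ✓

Meets all criteria.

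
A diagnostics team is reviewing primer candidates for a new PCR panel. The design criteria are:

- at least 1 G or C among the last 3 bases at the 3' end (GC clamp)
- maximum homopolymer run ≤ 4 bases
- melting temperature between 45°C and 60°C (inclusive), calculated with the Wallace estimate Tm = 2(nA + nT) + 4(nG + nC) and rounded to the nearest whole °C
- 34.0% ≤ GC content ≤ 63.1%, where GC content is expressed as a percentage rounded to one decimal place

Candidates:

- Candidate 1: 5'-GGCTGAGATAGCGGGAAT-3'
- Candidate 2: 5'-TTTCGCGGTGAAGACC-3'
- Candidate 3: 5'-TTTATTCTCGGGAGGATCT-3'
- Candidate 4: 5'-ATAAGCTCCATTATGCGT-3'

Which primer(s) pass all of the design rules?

Candidate 1 (18 nt, A=5 T=3 G=8 C=2): 3' end AAT has 0 G/C, need ≥1 ✗; longest run = 3 ✓; Tm = 2·8 + 4·10 = 56°C ✓; GC 10/18 = 55.6% ✓ — fails.
Candidate 2 (16 nt, A=3 T=4 G=5 C=4): 3' end ACC has 2 G/C ✓; longest run = 3 ✓; Tm = 2·7 + 4·9 = 50°C ✓; GC 9/16 = 56.3% ✓ — passes.
Candidate 3 (19 nt, A=3 T=8 G=5 C=3): 3' end TCT has 1 G/C ✓; longest run = 3 ✓; Tm = 2·11 + 4·8 = 54°C ✓; GC 8/19 = 42.1% ✓ — passes.
Candidate 4 (18 nt, A=5 T=6 G=3 C=4): 3' end CGT has 2 G/C ✓; longest run = 2 ✓; Tm = 2·11 + 4·7 = 50°C ✓; GC 7/18 = 38.9% ✓ — passes.

Candidate 2, Candidate 3 and Candidate 4.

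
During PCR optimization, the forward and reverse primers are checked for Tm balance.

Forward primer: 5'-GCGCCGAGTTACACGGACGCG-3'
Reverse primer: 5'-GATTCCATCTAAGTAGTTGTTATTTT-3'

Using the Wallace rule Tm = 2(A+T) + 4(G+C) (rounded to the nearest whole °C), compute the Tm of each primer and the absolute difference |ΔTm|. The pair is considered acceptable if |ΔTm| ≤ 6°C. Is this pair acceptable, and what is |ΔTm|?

|ΔTm| = 6°C; the pair is acceptable.

Forward: A=4 T=2 G=8 C=7 → Tm = 2·6 + 4·15 = 72°C.
Reverse: A=6 T=13 G=4 C=3 → Tm = 2·19 + 4·7 = 66°C.
|ΔTm| = |72 − 66| = 6°C, ≤ 6°C.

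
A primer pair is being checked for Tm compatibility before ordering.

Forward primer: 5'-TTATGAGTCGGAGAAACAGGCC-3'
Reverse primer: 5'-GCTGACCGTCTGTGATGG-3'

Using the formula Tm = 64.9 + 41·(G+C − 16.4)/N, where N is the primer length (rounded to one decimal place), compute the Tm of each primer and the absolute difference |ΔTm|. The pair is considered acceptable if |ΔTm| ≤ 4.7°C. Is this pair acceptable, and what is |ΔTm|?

Forward: G+C = 11, N = 22 → Tm = 64.9 + 41·(11 − 16.4)/22 = 54.8°C.
Reverse: G+C = 11, N = 18 → Tm = 64.9 + 41·(11 − 16.4)/18 = 52.6°C.
|ΔTm| = |54.8 − 52.6| = 2.2°C, ≤ 4.7°C.

|ΔTm| = 2.2°C; the pair is acceptable.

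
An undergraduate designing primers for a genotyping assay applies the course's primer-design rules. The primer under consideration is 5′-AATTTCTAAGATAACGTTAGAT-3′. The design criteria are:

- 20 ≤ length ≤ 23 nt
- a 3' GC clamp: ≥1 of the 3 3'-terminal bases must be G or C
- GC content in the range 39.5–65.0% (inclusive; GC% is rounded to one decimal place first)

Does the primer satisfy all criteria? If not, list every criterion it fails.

Fails: GC content.

Base counts: A=9, T=8, G=3, C=2 (length 22).
length: length 22 ✓
GC clamp: 3' end GAT has 1 G/C ✓
GC content: GC 5/22 = 22.7%, outside 39.5–65.0% ✗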